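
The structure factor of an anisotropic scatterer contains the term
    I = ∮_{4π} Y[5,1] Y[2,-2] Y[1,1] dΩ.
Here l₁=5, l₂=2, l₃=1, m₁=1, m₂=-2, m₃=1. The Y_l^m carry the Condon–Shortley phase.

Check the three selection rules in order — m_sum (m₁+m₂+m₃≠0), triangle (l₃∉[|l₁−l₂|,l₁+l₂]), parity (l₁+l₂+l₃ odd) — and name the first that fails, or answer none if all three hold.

m₁+m₂+m₃ = 1 − 2 + 1 = 0  ✓
triangle: |5−2|=3 ≤ l₃=1 ≤ 5+2=7  ✗
parity: l₁+l₂+l₃ = 8 is even

triangle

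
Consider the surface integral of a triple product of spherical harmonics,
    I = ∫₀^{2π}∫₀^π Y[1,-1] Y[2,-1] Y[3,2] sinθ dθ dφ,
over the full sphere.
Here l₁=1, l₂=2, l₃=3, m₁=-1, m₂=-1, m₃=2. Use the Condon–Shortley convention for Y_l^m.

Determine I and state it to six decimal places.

0.261169

m-sum 0 ✓  L=6 even ✓  1≤3≤3 ✓
Π(2lᵢ+1) = 3×5×7 = 105
triangle coeff Δ(1,2,3) = 1/105
Σ_t [0,0]: t=0:+1/4 = 1/4
(3j)²=3/35 [(1 2 3; 0 0 0)], sign=-1
Σ_t [0,0]: t=0:+1/12 = 1/12
(3j)²=2/21 [(1 2 3; -1 -1 2)], sign=-1
⇒ 4πI² = 6/7
I = (+1)√(6/7/(4π)) = 0.26116903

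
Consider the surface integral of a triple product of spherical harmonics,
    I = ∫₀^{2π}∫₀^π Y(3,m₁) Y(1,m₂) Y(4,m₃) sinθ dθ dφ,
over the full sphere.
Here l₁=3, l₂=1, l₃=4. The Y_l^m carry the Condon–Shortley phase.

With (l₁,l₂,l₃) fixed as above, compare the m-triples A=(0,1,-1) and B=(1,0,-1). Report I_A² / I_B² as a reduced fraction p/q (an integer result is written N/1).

2/3

Same 3,1,4: normalisation and zero-m 3j drop out of the ratio.
A: Δ: 0! 6! 2! / 9! → 1/252; sum: t=0:+1/72 = 1/72; 3j²(3 1 4; 0 1 -1) = Δ·Π!·Σ² = 5/126  (sign -1)
B: Δ: 0! 6! 2! / 9! → 1/252; sum: t=0:+1/48 = 1/48; 3j²(3 1 4; 1 0 -1) = Δ·Π!·Σ² = 5/84  (sign -1)
I_A²/I_B² = (5/126)/(5/84) = 2/3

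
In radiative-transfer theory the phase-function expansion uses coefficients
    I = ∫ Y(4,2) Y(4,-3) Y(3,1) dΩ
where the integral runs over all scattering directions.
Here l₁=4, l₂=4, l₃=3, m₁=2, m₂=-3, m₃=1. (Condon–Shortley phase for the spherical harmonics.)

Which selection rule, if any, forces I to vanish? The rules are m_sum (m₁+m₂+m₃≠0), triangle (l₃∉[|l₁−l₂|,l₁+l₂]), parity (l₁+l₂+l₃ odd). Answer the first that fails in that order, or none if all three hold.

parity

m₁+m₂+m₃ = 2 − 3 + 1 = 0  ✓
triangle: |4−4|=0 ≤ l₃=3 ≤ 4+4=8  ✓
parity: l₁+l₂+l₃ = 11 is odd  ✗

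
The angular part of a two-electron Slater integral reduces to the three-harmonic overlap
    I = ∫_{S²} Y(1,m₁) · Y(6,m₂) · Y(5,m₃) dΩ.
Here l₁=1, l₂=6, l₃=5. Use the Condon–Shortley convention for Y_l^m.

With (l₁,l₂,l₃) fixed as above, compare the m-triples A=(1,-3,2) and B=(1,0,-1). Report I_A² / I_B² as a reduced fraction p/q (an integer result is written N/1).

l's match ⇒ only the (l;m) 3-j factors differ between A and B.
A: triangle coeff Δ(1,6,5) = 1/858; Σ_t [0,0]: t=0:+1/60480 = 1/60480; (3j)²=6/143 [(1 6 5; 1 -3 2)], sign=-1
B: triangle coeff Δ(1,6,5) = 1/858; Σ_t [0,0]: t=0:+1/34560 = 1/34560; (3j)²=5/286 [(1 6 5; 1 0 -1)], sign=+1
I_A²/I_B² = (6/143)/(5/286) = 12/5

12/5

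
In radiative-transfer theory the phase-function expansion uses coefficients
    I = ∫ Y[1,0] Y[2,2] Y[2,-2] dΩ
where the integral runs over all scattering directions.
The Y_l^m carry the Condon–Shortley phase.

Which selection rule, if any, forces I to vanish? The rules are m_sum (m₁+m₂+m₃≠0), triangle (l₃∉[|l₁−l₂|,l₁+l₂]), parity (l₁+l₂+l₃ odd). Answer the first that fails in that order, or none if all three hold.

azimuthal sum: 0 + 2 − 2 = 0  ✓
1 ≤ 2 ≤ 3 (triangle on l)  ✓
L = 1 + 2 + 2 = 5 (odd)  ✗

parity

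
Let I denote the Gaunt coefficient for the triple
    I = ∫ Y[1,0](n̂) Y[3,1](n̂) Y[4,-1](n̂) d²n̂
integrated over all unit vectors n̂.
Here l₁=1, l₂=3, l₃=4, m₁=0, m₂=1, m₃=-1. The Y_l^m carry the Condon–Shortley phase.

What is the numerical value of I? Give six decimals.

-0.238414

Checks pass: Σm=0; 8 even; l₃=4∈[2,4].
(2·1+1)(2·3+1)(2·4+1) = 189
Δ: 0! 2! 6! / 9! → 1/252
sum: t=0:+1/36 = 1/36
3j²(1 3 4; 0 0 0) = Δ·Π!·Σ² = 4/63  (sign +1)
sum: t=0:+1/48 = 1/48
3j²(1 3 4; 0 1 -1) = Δ·Π!·Σ² = 5/84  (sign -1)
combine: 4πI² = 189·4/63·5/84 = 5/7
take √, sign -1: I = -0.23841361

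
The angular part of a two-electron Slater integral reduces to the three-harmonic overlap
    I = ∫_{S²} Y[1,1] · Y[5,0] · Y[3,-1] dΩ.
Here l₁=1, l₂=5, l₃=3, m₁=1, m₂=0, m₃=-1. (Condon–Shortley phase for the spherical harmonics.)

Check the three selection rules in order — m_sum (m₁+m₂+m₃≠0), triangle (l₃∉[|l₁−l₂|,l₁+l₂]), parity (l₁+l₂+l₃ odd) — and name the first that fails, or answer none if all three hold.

triangle

Σmᵢ = 0  ✓
l₃∈[|l₁−l₂|,l₁+l₂]=[4,6], have l₃=3  ✗
Σlᵢ = 9 ⇒ odd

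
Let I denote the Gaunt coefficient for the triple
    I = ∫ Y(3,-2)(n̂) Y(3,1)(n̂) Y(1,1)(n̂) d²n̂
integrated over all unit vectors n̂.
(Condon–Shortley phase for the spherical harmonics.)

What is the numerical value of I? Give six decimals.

Σlᵢ=7 odd — θ-integrand is odd under cosθ→−cosθ; I=0

0.000000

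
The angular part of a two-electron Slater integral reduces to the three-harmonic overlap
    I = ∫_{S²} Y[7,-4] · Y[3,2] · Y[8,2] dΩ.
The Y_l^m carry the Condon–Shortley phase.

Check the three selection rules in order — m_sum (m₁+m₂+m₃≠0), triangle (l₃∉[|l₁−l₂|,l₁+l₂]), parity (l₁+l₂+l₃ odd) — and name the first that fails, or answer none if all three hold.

none

m₁+m₂+m₃ = -4 + 2 + 2 = 0  ✓
triangle: |7−3|=4 ≤ l₃=8 ≤ 7+3=10  ✓
parity: l₁+l₂+l₃ = 18 is even  ✓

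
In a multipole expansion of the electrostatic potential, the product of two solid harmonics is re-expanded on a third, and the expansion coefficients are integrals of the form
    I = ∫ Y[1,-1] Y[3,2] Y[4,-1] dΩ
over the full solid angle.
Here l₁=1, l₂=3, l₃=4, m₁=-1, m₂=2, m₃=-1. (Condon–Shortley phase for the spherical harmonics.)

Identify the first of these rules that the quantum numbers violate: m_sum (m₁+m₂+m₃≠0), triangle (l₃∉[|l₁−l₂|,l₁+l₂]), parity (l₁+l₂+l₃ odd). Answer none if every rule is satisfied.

none

azimuthal sum: -1 + 2 − 1 = 0  ✓
2 ≤ 4 ≤ 4 (triangle on l)  ✓
L = 1 + 3 + 4 = 8 (even)  ✓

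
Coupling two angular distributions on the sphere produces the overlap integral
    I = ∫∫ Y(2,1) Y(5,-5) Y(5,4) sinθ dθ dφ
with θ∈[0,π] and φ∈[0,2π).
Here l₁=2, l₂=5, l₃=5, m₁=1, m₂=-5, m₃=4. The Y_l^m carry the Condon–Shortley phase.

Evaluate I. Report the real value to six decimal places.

-0.187924

m-sum 0 ✓  L=12 even ✓  3≤5≤7 ✓
Π(2lᵢ+1) = 5×11×11 = 605
triangle coeff Δ(2,5,5) = 1/38610
Σ_t [0,2]: t=0:+1/2880 t=1:−1/576 t=2:+1/2880 = -1/960
(3j)²=10/429 [(2 5 5; 0 0 0)], sign=+1
Σ_t [0,0]: t=0:+1/80640 = 1/80640
(3j)²=9/286 [(2 5 5; 1 -5 4)], sign=-1
⇒ 4πI² = 75/169
I = (-1)√(75/169/(4π)) = -0.18792404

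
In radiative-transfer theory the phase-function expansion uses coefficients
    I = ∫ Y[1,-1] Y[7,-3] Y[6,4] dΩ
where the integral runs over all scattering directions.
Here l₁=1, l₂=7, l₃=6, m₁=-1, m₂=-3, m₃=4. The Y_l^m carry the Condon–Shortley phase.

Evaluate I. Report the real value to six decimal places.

Checks pass: Σm=0; 14 even; l₃=6∈[6,8].
(2·1+1)(2·7+1)(2·6+1) = 585
Δ: 2! 0! 12! / 15! → 1/1365
sum: t=1:−1/518400 = -1/518400
3j²(1 7 6; 0 0 0) = Δ·Π!·Σ² = 7/195  (sign -1)
sum: t=2:+1/14515200 = 1/14515200
3j²(1 7 6; -1 -3 4) = Δ·Π!·Σ² = 2/455  (sign +1)
combine: 4πI² = 585·7/195·2/455 = 6/65
take √, sign -1: I = -0.08570655

-0.085707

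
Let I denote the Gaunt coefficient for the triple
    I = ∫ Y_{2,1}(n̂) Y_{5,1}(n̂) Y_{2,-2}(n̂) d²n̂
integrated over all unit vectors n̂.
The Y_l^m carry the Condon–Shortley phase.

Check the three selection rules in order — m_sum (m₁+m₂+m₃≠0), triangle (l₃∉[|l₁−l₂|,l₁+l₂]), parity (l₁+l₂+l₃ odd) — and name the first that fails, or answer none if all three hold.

m₁+m₂+m₃ = 1 + 1 − 2 = 0  ✓
triangle: |2−5|=3 ≤ l₃=2 ≤ 2+5=7  ✗
parity: l₁+l₂+l₃ = 9 is odd

triangle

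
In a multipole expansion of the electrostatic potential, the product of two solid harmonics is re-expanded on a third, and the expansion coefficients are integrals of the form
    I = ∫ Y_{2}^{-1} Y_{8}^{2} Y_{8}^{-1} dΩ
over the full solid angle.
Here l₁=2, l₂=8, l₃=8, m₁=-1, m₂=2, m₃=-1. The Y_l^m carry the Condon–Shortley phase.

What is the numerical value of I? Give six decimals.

0.068038

Rules hold: Σm=0, L=18 even, 6≤8≤10.
N = 5·17·17 = 1445
Δ = 2!·2!·14!/19! = 1/348840
Racah Σ t=0..2: t=0:+1/116121600 t=1:−1/25401600 t=2:+1/116121600 = -1/45158400
⇒ 3j(2 8 8; 0 0 0)² = 24/1615, sgn -1
Racah Σ t=1..2: t=1:−1/87091200 t=2:+1/58060800 = 1/174182400
⇒ 3j(2 8 8; -1 2 -1)² = 7/2584, sgn -1
4πI² = N·(3j₀)²·(3jₘ)² = 21/361
I = +1·√(0.0581717/4π) = 0.06803793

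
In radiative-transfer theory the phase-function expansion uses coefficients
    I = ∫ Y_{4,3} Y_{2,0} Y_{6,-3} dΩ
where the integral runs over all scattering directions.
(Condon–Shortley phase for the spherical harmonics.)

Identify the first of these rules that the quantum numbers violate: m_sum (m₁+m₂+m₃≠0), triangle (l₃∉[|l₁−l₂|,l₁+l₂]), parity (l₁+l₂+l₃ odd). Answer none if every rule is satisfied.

none

Σmᵢ = 0  ✓
l₃∈[|l₁−l₂|,l₁+l₂]=[2,6], have l₃=6  ✓
Σlᵢ = 12 ⇒ even  ✓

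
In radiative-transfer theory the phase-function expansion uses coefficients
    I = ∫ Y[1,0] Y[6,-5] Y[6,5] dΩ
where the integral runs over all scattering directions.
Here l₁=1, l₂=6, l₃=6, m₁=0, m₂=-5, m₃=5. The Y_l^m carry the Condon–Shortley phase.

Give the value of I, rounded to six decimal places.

0.000000

L=13 odd ⇒ parity kills the (l;000) factor ⇒ I = 0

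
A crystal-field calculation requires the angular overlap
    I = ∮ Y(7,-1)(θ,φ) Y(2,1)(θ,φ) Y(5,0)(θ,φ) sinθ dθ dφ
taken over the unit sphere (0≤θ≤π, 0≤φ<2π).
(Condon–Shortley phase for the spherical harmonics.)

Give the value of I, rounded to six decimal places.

-0.207724

Rules hold: Σm=0, L=14 even, 5≤5≤9.
N = 15·5·11 = 825
Δ = 4!·10!·0!/15! = 1/15015
Racah Σ t=2..2: t=2:+1/57600 = 1/57600
⇒ 3j(7 2 5; 0 0 0)² = 21/715, sgn -1
Racah Σ t=3..3: t=3:−1/86400 = -1/86400
⇒ 3j(7 2 5; -1 1 0)² = 16/715, sgn +1
4πI² = N·(3j₀)²·(3jₘ)² = 1008/1859
I = -1·√(0.542227/4π) = -0.20772350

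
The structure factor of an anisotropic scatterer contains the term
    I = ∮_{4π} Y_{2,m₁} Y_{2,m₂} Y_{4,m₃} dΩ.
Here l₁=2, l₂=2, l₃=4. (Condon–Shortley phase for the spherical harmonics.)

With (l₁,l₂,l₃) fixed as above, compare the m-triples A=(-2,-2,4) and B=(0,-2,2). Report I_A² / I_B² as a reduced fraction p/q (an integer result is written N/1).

l's match ⇒ only the (l;m) 3-j factors differ between A and B.
A: triangle coeff Δ(2,2,4) = 1/630; Σ_t [0,0]: t=0:+1/576 = 1/576; (3j)²=1/9 [(2 2 4; -2 -2 4)], sign=+1
B: triangle coeff Δ(2,2,4) = 1/630; Σ_t [0,0]: t=0:+1/96 = 1/96; (3j)²=1/42 [(2 2 4; 0 -2 2)], sign=+1
I_A²/I_B² = (1/9)/(1/42) = 14/3

14/3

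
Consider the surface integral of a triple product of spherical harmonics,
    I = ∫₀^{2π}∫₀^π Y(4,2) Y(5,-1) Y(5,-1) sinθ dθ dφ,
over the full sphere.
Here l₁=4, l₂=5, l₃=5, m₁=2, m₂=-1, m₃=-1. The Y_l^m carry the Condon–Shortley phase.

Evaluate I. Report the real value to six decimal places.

Rules hold: Σm=0, L=14 even, 1≤5≤9.
N = 9·11·11 = 1089
Δ = 4!·4!·6!/15! = 1/3153150
Racah Σ t=0..4: t=0:+1/69120 t=1:−1/1728 t=2:+1/576 t=3:−1/1728 t=4:+1/69120 = 7/11520
⇒ 3j(4 5 5; 0 0 0)² = 2/143, sgn -1
Racah Σ t=0..2: t=0:+1/4608 t=1:−1/1296 t=2:+1/4608 = -7/20736
⇒ 3j(4 5 5; 2 -1 -1)² = 20/1287, sgn -1
4πI² = N·(3j₀)²·(3jₘ)² = 40/169
I = +1·√(0.236686/4π) = 0.13724032

0.137240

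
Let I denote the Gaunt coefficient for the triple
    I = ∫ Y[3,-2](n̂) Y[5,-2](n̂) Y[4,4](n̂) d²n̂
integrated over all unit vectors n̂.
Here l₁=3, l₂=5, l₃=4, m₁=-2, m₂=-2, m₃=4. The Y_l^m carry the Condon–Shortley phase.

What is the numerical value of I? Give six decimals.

Checks pass: Σm=0; 12 even; l₃=4∈[2,8].
(2·3+1)(2·5+1)(2·4+1) = 693
Δ: 4! 2! 6! / 13! → 1/180180
sum: t=1:−1/576 t=2:+1/144 t=3:−1/576 = 1/288
3j²(3 5 4; 0 0 0) = Δ·Π!·Σ² = 20/1001  (sign +1)
sum: t=3:−1/8640 = -1/8640
3j²(3 5 4; -2 -2 4) = Δ·Π!·Σ² = 14/1287  (sign -1)
combine: 4πI² = 693·20/1001·14/1287 = 280/1859
take √, sign -1: I = -0.10947990

-0.109480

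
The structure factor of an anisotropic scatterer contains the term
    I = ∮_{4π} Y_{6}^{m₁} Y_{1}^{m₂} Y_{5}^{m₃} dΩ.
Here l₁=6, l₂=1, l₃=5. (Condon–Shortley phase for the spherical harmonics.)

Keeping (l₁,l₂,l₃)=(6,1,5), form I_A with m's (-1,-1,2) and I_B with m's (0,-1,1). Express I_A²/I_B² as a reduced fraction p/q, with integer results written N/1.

2/3

Shared (l₁,l₂,l₃)=(6,1,5): N and (l;000)² cancel in I_A²/I_B².
A: Δ = 2!·10!·0!/13! = 1/858; Racah Σ t=0..0: t=0:+1/60480 = 1/60480; ⇒ 3j(6 1 5; -1 -1 2)² = 5/429, sgn -1
B: Δ = 2!·10!·0!/13! = 1/858; Racah Σ t=0..0: t=0:+1/34560 = 1/34560; ⇒ 3j(6 1 5; 0 -1 1)² = 5/286, sgn +1
I_A²/I_B² = (5/429)/(5/286) = 2/3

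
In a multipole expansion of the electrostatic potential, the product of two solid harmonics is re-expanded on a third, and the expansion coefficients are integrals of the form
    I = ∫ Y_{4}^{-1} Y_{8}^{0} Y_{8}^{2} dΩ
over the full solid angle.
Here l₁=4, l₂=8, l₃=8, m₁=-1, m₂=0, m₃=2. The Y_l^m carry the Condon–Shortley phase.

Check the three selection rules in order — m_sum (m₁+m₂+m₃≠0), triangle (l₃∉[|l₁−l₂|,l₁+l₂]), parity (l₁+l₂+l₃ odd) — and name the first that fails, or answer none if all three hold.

m_sum

Σmᵢ = 1  ✗
l₃∈[|l₁−l₂|,l₁+l₂]=[4,12], have l₃=8
Σlᵢ = 20 ⇒ even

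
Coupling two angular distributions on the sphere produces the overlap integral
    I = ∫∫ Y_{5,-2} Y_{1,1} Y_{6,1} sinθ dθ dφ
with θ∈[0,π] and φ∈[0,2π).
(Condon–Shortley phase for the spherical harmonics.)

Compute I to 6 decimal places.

-0.129207

Checks pass: Σm=0; 12 even; l₃=6∈[4,6].
(2·5+1)(2·1+1)(2·6+1) = 429
Δ: 0! 10! 2! / 13! → 1/858
sum: t=0:+1/14400 = 1/14400
3j²(5 1 6; 0 0 0) = Δ·Π!·Σ² = 6/143  (sign +1)
sum: t=0:+1/60480 = 1/60480
3j²(5 1 6; -2 1 1) = Δ·Π!·Σ² = 5/429  (sign -1)
combine: 4πI² = 429·6/143·5/429 = 30/143
take √, sign -1: I = -0.12920749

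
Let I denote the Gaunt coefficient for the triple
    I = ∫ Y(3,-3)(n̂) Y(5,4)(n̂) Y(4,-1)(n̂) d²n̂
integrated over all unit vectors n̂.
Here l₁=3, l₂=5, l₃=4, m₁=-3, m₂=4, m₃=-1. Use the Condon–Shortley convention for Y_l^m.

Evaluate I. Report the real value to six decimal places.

m-sum 0 ✓  L=12 even ✓  2≤4≤8 ✓
Π(2lᵢ+1) = 7×11×9 = 693
triangle coeff Δ(3,5,4) = 1/180180
Σ_t [1,3]: t=1:−1/576 t=2:+1/144 t=3:−1/576 = 1/288
(3j)²=20/1001 [(3 5 4; 0 0 0)], sign=+1
Σ_t [4,4]: t=4:+1/5760 = 1/5760
(3j)²=9/286 [(3 5 4; -3 4 -1)], sign=-1
⇒ 4πI² = 810/1859
I = (-1)√(810/1859/(4π)) = -0.18620781

-0.186208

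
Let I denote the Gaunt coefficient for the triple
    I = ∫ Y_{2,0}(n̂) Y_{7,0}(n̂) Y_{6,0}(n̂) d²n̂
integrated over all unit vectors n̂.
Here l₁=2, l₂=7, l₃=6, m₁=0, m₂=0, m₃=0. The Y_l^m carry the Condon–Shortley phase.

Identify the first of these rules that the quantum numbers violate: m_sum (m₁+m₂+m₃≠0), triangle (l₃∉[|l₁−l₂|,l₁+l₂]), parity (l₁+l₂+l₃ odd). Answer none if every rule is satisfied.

m₁+m₂+m₃ = 0 + 0 + 0 = 0  ✓
triangle: |2−7|=5 ≤ l₃=6 ≤ 2+7=9  ✓
parity: l₁+l₂+l₃ = 15 is odd  ✗

parity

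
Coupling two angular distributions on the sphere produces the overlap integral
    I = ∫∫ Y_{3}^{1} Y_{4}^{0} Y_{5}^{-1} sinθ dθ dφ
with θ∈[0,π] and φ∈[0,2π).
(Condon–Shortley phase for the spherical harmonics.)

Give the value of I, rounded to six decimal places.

-0.086020

m-sum 0 ✓  L=12 even ✓  1≤5≤7 ✓
Π(2lᵢ+1) = 7×9×11 = 693
triangle coeff Δ(3,4,5) = 1/180180
Σ_t [0,2]: t=0:+1/576 t=1:−1/144 t=2:+1/576 = -1/288
(3j)²=20/1001 [(3 4 5; 0 0 0)], sign=+1
Σ_t [0,2]: t=0:+1/384 t=1:−1/216 t=2:+1/2304 = -11/6912
(3j)²=11/1638 [(3 4 5; 1 0 -1)], sign=-1
⇒ 4πI² = 110/1183
I = (-1)√(110/1183/(4π)) = -0.08601992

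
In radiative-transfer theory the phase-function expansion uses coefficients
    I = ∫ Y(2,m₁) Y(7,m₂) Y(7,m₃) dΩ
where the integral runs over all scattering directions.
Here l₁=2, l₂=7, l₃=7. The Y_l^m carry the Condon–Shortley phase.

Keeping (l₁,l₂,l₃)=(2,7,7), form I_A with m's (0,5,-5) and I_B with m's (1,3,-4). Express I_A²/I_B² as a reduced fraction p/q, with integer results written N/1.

361/3234

Same 2,7,7: normalisation and zero-m 3j drop out of the ratio.
A: Δ: 2! 2! 12! / 17! → 1/185640; sum: t=0:+1/1916006400 t=1:−1/39916800 t=2:+1/29030400 = 19/1916006400; 3j²(2 7 7; 0 5 -5) = Δ·Π!·Σ² = 361/185640  (sign +1)
B: Δ: 2! 2! 12! / 17! → 1/185640; sum: t=0:+1/14515200 t=1:−1/4354560 = -1/6220800; 3j²(2 7 7; 1 3 -4) = Δ·Π!·Σ² = 77/4420  (sign +1)
I_A²/I_B² = (361/185640)/(77/4420) = 361/3234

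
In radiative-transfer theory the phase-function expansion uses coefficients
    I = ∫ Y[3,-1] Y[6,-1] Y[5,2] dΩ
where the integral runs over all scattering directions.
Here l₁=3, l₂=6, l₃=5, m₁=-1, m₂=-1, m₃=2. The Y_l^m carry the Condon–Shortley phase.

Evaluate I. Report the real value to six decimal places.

0.080575

m-sum 0 ✓  L=14 even ✓  3≤5≤9 ✓
Π(2lᵢ+1) = 7×13×11 = 1001
triangle coeff Δ(3,6,5) = 1/675675
Σ_t [1,3]: t=1:−1/8640 t=2:+1/2304 t=3:−1/8640 = 7/34560
(3j)²=7/429 [(3 6 5; 0 0 0)], sign=-1
Σ_t [2,4]: t=2:+1/5760 t=3:−1/8640 t=4:+1/241920 = 1/16128
(3j)²=5/1001 [(3 6 5; -1 -1 2)], sign=-1
⇒ 4πI² = 35/429
I = (+1)√(35/429/(4π)) = 0.08057502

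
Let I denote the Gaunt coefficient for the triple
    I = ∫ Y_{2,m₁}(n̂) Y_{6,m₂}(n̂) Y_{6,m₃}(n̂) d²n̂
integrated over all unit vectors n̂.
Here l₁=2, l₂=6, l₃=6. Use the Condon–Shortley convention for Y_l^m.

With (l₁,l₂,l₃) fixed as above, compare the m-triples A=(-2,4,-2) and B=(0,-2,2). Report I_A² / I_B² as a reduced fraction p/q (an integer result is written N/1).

9/5

Same 2,6,6: normalisation and zero-m 3j drop out of the ratio.
A: Δ: 2! 2! 10! / 15! → 1/90090; sum: t=2:+1/322560 = 1/322560; 3j²(2 6 6; -2 4 -2) = Δ·Π!·Σ² = 18/1001  (sign +1)
B: Δ: 2! 2! 10! / 15! → 1/90090; sum: t=0:+1/69120 t=1:−1/30240 t=2:+1/322560 = -1/64512; 3j²(2 6 6; 0 -2 2) = Δ·Π!·Σ² = 10/1001  (sign -1)
I_A²/I_B² = (18/1001)/(10/1001) = 9/5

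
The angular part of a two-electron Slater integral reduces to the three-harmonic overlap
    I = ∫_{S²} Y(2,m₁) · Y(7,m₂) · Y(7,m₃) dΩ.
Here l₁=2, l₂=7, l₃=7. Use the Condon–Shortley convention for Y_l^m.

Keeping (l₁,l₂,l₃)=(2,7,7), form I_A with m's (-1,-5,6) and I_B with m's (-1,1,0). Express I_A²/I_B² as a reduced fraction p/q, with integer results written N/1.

Shared (l₁,l₂,l₃)=(2,7,7): N and (l;000)² cancel in I_A²/I_B².
A: Δ = 2!·2!·12!/17! = 1/185640; Racah Σ t=1..2: t=1:−1/79833600 t=2:+1/958003200 = -1/87091200; ⇒ 3j(2 7 7; -1 -5 6)² = 121/4760, sgn +1
B: Δ = 2!·2!·12!/17! = 1/185640; Racah Σ t=1..2: t=1:−1/1209600 t=2:+1/1036800 = 1/7257600; ⇒ 3j(2 7 7; -1 1 0)² = 1/2210, sgn -1
I_A²/I_B² = (121/4760)/(1/2210) = 1573/28

1573/28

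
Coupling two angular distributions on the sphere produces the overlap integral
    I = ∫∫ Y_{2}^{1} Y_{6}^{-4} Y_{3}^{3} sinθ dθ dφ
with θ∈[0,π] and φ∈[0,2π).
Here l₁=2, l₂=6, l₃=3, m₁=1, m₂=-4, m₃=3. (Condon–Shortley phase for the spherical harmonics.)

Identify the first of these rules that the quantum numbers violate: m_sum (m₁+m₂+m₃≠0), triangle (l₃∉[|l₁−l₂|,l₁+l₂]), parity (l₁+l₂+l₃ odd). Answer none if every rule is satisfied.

triangle

Σmᵢ = 0  ✓
l₃∈[|l₁−l₂|,l₁+l₂]=[4,8], have l₃=3  ✗
Σlᵢ = 11 ⇒ odd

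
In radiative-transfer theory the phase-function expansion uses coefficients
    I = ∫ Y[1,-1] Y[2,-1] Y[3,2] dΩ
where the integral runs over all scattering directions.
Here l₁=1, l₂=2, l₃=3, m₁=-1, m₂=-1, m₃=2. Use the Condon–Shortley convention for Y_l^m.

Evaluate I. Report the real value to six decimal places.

Rules hold: Σm=0, L=6 even, 1≤3≤3.
N = 3·5·7 = 105
Δ = 0!·2!·4!/7! = 1/105
Racah Σ t=0..0: t=0:+1/4 = 1/4
⇒ 3j(1 2 3; 0 0 0)² = 3/35, sgn -1
Racah Σ t=0..0: t=0:+1/12 = 1/12
⇒ 3j(1 2 3; -1 -1 2)² = 2/21, sgn -1
4πI² = N·(3j₀)²·(3jₘ)² = 6/7
I = +1·√(0.857143/4π) = 0.26116903

0.261169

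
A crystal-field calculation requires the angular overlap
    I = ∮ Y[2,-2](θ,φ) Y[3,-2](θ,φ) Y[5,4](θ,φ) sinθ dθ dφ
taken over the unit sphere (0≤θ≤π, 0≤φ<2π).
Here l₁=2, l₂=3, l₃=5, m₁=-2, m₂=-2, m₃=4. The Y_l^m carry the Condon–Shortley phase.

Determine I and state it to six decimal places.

Rules hold: Σm=0, L=10 even, 1≤5≤5.
N = 5·7·11 = 385
Δ = 0!·4!·6!/11! = 1/2310
Racah Σ t=0..0: t=0:+1/144 = 1/144
⇒ 3j(2 3 5; 0 0 0)² = 10/231, sgn -1
Racah Σ t=0..0: t=0:+1/2880 = 1/2880
⇒ 3j(2 3 5; -2 -2 4)² = 3/55, sgn -1
4πI² = N·(3j₀)²·(3jₘ)² = 10/11
I = +1·√(0.909091/4π) = 0.26896683

0.268967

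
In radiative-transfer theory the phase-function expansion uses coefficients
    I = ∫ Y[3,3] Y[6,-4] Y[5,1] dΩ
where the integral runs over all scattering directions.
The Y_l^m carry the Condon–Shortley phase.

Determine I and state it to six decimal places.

Checks pass: Σm=0; 14 even; l₃=5∈[3,9].
(2·3+1)(2·6+1)(2·5+1) = 1001
Δ: 4! 2! 8! / 15! → 1/675675
sum: t=1:−1/8640 t=2:+1/2304 t=3:−1/8640 = 7/34560
3j²(3 6 5; 0 0 0) = Δ·Π!·Σ² = 7/429  (sign -1)
sum: t=0:+1/69120 = 1/69120
3j²(3 6 5; 3 -4 1) = Δ·Π!·Σ² = 4/143  (sign +1)
combine: 4πI² = 1001·7/429·4/143 = 196/429
take √, sign -1: I = -0.19067531

-0.190675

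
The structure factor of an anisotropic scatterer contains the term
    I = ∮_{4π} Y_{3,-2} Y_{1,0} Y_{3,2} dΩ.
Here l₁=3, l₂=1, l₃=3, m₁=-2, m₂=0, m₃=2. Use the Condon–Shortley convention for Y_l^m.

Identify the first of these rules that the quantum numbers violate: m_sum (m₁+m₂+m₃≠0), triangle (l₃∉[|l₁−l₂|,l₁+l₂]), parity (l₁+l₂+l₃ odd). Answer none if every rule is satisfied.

parity

m₁+m₂+m₃ = -2 + 0 + 2 = 0  ✓
triangle: |3−1|=2 ≤ l₃=3 ≤ 3+1=4  ✓
parity: l₁+l₂+l₃ = 7 is odd  ✗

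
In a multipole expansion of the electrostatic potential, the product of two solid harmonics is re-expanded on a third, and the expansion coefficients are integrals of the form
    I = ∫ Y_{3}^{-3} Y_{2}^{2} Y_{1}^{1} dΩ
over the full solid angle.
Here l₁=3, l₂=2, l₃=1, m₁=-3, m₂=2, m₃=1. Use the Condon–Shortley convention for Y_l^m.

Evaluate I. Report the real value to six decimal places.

Checks pass: Σm=0; 6 even; l₃=1∈[1,5].
(2·3+1)(2·2+1)(2·1+1) = 105
Δ: 4! 2! 0! / 7! → 1/105
sum: t=2:+1/4 = 1/4
3j²(3 2 1; 0 0 0) = Δ·Π!·Σ² = 3/35  (sign -1)
sum: t=4:+1/48 = 1/48
3j²(3 2 1; -3 2 1) = Δ·Π!·Σ² = 1/7  (sign +1)
combine: 4πI² = 105·3/35·1/7 = 9/7
take √, sign -1: I = -0.31986543

-0.319865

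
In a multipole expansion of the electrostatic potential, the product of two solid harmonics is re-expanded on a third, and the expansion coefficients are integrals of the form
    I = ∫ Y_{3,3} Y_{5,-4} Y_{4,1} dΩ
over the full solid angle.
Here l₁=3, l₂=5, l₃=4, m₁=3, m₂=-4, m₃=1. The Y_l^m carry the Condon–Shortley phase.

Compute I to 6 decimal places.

m-sum 0 ✓  L=12 even ✓  2≤4≤8 ✓
Π(2lᵢ+1) = 7×11×9 = 693
triangle coeff Δ(3,5,4) = 1/180180
Σ_t [1,3]: t=1:−1/576 t=2:+1/144 t=3:−1/576 = 1/288
(3j)²=20/1001 [(3 5 4; 0 0 0)], sign=+1
Σ_t [0,0]: t=0:+1/5760 = 1/5760
(3j)²=9/286 [(3 5 4; 3 -4 1)], sign=-1
⇒ 4πI² = 810/1859
I = (-1)√(810/1859/(4π)) = -0.18620781

-0.186208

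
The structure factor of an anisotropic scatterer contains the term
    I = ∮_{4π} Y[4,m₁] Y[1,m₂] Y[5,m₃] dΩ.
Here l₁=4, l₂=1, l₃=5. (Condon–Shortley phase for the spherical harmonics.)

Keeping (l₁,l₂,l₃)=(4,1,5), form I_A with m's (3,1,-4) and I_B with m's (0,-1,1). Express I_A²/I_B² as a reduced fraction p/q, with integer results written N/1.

12/5

Same 4,1,5: normalisation and zero-m 3j drop out of the ratio.
A: Δ: 0! 8! 2! / 11! → 1/495; sum: t=0:+1/10080 = 1/10080; 3j²(4 1 5; 3 1 -4) = Δ·Π!·Σ² = 4/55  (sign -1)
B: Δ: 0! 8! 2! / 11! → 1/495; sum: t=0:+1/1152 = 1/1152; 3j²(4 1 5; 0 -1 1) = Δ·Π!·Σ² = 1/33  (sign +1)
I_A²/I_B² = (4/55)/(1/33) = 12/5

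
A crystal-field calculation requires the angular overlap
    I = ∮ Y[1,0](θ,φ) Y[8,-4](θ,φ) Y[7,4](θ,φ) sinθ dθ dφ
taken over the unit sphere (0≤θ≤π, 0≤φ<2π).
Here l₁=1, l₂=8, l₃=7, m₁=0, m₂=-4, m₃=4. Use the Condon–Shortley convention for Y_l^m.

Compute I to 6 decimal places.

0.211986

Checks pass: Σm=0; 16 even; l₃=7∈[7,9].
(2·1+1)(2·8+1)(2·7+1) = 765
Δ: 2! 0! 14! / 17! → 1/2040
sum: t=1:−1/25401600 = -1/25401600
3j²(1 8 7; 0 0 0) = Δ·Π!·Σ² = 8/255  (sign +1)
sum: t=1:−1/239500800 = -1/239500800
3j²(1 8 7; 0 -4 4) = Δ·Π!·Σ² = 2/85  (sign +1)
combine: 4πI² = 765·8/255·2/85 = 48/85
take √, sign +1: I = 0.21198553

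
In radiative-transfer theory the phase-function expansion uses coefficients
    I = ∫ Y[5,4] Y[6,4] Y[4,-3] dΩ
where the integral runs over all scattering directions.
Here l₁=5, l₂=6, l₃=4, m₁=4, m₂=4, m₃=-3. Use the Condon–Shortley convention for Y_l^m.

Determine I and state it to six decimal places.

0.000000

4 + 4 − 3 = 5 ≠ 0: azimuthal integral kills it; I = 0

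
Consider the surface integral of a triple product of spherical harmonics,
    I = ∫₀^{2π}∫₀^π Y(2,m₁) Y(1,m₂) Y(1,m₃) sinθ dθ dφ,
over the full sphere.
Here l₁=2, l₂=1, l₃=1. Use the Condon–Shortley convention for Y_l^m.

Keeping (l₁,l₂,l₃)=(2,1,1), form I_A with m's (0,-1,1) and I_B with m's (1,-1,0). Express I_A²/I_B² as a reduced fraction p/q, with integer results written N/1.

1/3

Same 2,1,1: normalisation and zero-m 3j drop out of the ratio.
A: Δ: 2! 2! 0! / 5! → 1/30; sum: t=0:+1/4 = 1/4; 3j²(2 1 1; 0 -1 1) = Δ·Π!·Σ² = 1/30  (sign +1)
B: Δ: 2! 2! 0! / 5! → 1/30; sum: t=0:+1/2 = 1/2; 3j²(2 1 1; 1 -1 0) = Δ·Π!·Σ² = 1/10  (sign -1)
I_A²/I_B² = (1/30)/(1/10) = 1/3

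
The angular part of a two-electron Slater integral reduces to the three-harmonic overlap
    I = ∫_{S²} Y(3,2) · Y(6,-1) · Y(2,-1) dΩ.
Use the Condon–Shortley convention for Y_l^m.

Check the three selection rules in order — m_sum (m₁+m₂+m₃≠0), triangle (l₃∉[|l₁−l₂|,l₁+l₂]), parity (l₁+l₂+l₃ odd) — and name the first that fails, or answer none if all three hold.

azimuthal sum: 2 − 1 − 1 = 0  ✓
3 ≤ 2 ≤ 9 (triangle on l)  ✗
L = 3 + 6 + 2 = 11 (odd)

triangle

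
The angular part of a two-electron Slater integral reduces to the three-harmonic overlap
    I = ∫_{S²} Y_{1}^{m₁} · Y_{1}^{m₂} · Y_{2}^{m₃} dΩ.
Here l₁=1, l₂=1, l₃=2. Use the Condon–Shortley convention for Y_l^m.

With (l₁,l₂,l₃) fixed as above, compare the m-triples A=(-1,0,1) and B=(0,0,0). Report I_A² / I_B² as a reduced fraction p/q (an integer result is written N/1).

l's match ⇒ only the (l;m) 3-j factors differ between A and B.
A: triangle coeff Δ(1,1,2) = 1/30; Σ_t [0,0]: t=0:+1/2 = 1/2; (3j)²=1/10 [(1 1 2; -1 0 1)], sign=-1
B: triangle coeff Δ(1,1,2) = 1/30; Σ_t [0,0]: t=0:+1/1 = 1/1; (3j)²=2/15 [(1 1 2; 0 0 0)], sign=+1
I_A²/I_B² = (1/10)/(2/15) = 3/4

3/4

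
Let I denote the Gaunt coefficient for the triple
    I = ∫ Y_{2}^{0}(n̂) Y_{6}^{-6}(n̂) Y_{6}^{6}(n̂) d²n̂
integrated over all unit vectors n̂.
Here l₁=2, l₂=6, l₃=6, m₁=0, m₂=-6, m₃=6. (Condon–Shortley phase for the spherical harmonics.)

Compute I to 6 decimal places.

Checks pass: Σm=0; 14 even; l₃=6∈[4,8].
(2·2+1)(2·6+1)(2·6+1) = 845
Δ: 2! 2! 10! / 15! → 1/90090
sum: t=0:+1/69120 t=1:−1/14400 t=2:+1/69120 = -7/172800
3j²(2 6 6; 0 0 0) = Δ·Π!·Σ² = 14/715  (sign -1)
sum: t=0:+1/14515200 = 1/14515200
3j²(2 6 6; 0 -6 6) = Δ·Π!·Σ² = 22/455  (sign +1)
combine: 4πI² = 845·14/715·22/455 = 4/5
take √, sign -1: I = -0.25231325

-0.252313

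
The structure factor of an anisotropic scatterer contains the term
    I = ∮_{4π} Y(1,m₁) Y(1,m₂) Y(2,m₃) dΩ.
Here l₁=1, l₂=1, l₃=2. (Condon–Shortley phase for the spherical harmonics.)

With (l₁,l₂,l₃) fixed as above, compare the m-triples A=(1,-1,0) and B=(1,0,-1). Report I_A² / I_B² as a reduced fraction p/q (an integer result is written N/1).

1/3

l's match ⇒ only the (l;m) 3-j factors differ between A and B.
A: triangle coeff Δ(1,1,2) = 1/30; Σ_t [0,0]: t=0:+1/4 = 1/4; (3j)²=1/30 [(1 1 2; 1 -1 0)], sign=+1
B: triangle coeff Δ(1,1,2) = 1/30; Σ_t [0,0]: t=0:+1/2 = 1/2; (3j)²=1/10 [(1 1 2; 1 0 -1)], sign=-1
I_A²/I_B² = (1/30)/(1/10) = 1/3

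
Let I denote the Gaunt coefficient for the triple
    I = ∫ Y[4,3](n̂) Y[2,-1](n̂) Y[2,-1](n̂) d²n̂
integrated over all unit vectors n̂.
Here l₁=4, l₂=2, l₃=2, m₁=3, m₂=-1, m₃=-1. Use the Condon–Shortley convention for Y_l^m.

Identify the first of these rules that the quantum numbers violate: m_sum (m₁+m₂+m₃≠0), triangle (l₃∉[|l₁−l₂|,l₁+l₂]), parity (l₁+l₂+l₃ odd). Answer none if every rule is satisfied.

m_sum

azimuthal sum: 3 − 1 − 1 = 1  ✗
2 ≤ 2 ≤ 6 (triangle on l)
L = 4 + 2 + 2 = 8 (even)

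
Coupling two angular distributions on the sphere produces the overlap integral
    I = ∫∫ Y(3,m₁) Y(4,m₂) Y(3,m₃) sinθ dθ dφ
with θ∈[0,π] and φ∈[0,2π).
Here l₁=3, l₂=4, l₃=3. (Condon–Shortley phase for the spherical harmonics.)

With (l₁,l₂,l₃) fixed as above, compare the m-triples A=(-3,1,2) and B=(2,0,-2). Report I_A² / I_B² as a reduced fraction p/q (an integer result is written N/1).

30/49

Shared (l₁,l₂,l₃)=(3,4,3): N and (l;000)² cancel in I_A²/I_B².
A: Δ = 4!·2!·4!/11! = 1/34650; Racah Σ t=4..4: t=4:+1/288 = 1/288; ⇒ 3j(3 4 3; -3 1 2)² = 5/231, sgn -1
B: Δ = 4!·2!·4!/11! = 1/34650; Racah Σ t=0..1: t=0:+1/576 t=1:−1/72 = -7/576; ⇒ 3j(3 4 3; 2 0 -2)² = 7/198, sgn +1
I_A²/I_B² = (5/231)/(7/198) = 30/49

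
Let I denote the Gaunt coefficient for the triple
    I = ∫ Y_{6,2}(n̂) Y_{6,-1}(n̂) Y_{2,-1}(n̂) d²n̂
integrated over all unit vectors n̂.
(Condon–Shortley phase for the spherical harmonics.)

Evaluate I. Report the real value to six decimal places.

Checks pass: Σm=0; 14 even; l₃=2∈[0,12].
(2·6+1)(2·6+1)(2·2+1) = 845
Δ: 10! 2! 2! / 15! → 1/90090
sum: t=4:+1/69120 t=5:−1/14400 t=6:+1/69120 = -7/172800
3j²(6 6 2; 0 0 0) = Δ·Π!·Σ² = 14/715  (sign -1)
sum: t=3:−1/60480 t=4:+1/34560 = 1/80640
3j²(6 6 2; 2 -1 -1) = Δ·Π!·Σ² = 6/1001  (sign -1)
combine: 4πI² = 845·14/715·6/1001 = 12/121
take √, sign +1: I = 0.08883682

0.088837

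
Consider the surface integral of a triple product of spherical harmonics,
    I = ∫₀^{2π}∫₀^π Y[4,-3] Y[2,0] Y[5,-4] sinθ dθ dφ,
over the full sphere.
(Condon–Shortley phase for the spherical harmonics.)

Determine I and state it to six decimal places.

Σmᵢ = -7 ≠ 0, so the φ-integral vanishes; I = 0

0.000000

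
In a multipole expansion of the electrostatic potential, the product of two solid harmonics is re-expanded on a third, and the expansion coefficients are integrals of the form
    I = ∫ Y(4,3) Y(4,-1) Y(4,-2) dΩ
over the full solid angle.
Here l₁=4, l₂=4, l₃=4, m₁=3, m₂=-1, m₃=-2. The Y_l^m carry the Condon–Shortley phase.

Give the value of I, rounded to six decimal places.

m-sum 0 ✓  L=12 even ✓  0≤4≤8 ✓
Π(2lᵢ+1) = 9×9×9 = 729
triangle coeff Δ(4,4,4) = 1/450450
Σ_t [0,4]: t=0:+1/13824 t=1:−1/216 t=2:+1/64 t=3:−1/216 t=4:+1/13824 = 5/768
(3j)²=18/1001 [(4 4 4; 0 0 0)], sign=+1
Σ_t [0,1]: t=0:+1/864 t=1:−1/576 = -1/1728
(3j)²=5/1287 [(4 4 4; 3 -1 -2)], sign=-1
⇒ 4πI² = 7290/143143
I = (-1)√(7290/143143/(4π)) = -0.06366105

-0.063661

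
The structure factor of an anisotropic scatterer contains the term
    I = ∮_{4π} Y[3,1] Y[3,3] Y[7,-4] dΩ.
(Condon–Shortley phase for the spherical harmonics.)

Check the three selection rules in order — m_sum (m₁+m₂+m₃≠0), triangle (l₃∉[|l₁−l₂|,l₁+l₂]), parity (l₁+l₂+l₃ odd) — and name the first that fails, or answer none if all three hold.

triangle

azimuthal sum: 1 + 3 − 4 = 0  ✓
0 ≤ 7 ≤ 6 (triangle on l)  ✗
L = 3 + 3 + 7 = 13 (odd)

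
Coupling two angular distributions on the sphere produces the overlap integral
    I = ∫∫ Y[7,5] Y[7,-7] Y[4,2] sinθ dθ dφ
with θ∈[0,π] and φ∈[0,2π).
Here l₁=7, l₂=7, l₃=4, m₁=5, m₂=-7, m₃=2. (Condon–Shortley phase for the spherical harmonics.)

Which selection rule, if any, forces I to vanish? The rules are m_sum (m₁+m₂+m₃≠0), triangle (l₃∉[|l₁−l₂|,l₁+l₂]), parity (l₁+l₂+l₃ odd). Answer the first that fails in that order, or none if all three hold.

m₁+m₂+m₃ = 5 − 7 + 2 = 0  ✓
triangle: |7−7|=0 ≤ l₃=4 ≤ 7+7=14  ✓
parity: l₁+l₂+l₃ = 18 is even  ✓

none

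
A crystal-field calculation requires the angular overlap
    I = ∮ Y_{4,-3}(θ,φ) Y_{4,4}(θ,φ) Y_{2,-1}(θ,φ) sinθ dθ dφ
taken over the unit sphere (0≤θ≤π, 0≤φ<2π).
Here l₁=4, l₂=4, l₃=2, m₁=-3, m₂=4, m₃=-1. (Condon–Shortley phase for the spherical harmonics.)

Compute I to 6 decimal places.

Rules hold: Σm=0, L=10 even, 0≤2≤8.
N = 9·9·5 = 405
Δ = 6!·2!·2!/11! = 1/13860
Racah Σ t=2..4: t=2:+1/192 t=3:−1/36 t=4:+1/192 = -5/288
⇒ 3j(4 4 2; 0 0 0)² = 20/693, sgn -1
Racah Σ t=6..6: t=6:+1/1440 = 1/1440
⇒ 3j(4 4 2; -3 4 -1)² = 7/165, sgn -1
4πI² = N·(3j₀)²·(3jₘ)² = 60/121
I = +1·√(0.495868/4π) = 0.19864517

0.198645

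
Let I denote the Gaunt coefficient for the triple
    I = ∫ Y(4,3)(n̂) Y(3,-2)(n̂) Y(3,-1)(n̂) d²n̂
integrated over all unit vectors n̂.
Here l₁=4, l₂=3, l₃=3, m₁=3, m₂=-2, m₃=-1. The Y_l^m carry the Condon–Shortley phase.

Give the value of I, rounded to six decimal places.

Checks pass: Σm=0; 10 even; l₃=3∈[1,7].
(2·4+1)(2·3+1)(2·3+1) = 441
Δ: 4! 4! 2! / 11! → 1/34650
sum: t=1:−1/72 t=2:+1/16 t=3:−1/72 = 5/144
3j²(4 3 3; 0 0 0) = Δ·Π!·Σ² = 2/77  (sign -1)
sum: t=0:+1/144 t=1:−1/288 = 1/288
3j²(4 3 3; 3 -2 -1) = Δ·Π!·Σ² = 1/99  (sign +1)
combine: 4πI² = 441·2/77·1/99 = 14/121
take √, sign -1: I = -0.09595473

-0.095955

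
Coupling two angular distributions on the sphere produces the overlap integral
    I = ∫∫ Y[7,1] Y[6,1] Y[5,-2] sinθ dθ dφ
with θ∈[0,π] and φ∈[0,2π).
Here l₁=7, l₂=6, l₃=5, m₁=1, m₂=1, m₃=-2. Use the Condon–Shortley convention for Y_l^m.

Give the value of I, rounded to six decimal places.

Rules hold: Σm=0, L=18 even, 1≤5≤13.
N = 15·13·11 = 2145
Δ = 8!·6!·4!/19! = 1/174594420
Racah Σ t=2..6: t=2:+1/4147200 t=3:−1/207360 t=4:+1/82944 t=5:−1/207360 t=6:+1/4147200 = 1/345600
⇒ 3j(7 6 5; 0 0 0)² = 420/46189, sgn -1
Racah Σ t=3..6: t=3:−1/622080 t=4:+1/165888 t=5:−1/345600 t=6:+1/6220800 = 7/4147200
⇒ 3j(7 6 5; 1 1 -2)² = 2401/277134, sgn -1
4πI² = N·(3j₀)²·(3jₘ)² = 2521050/14919047
I = +1·√(0.168982/4π) = 0.11596188

0.115962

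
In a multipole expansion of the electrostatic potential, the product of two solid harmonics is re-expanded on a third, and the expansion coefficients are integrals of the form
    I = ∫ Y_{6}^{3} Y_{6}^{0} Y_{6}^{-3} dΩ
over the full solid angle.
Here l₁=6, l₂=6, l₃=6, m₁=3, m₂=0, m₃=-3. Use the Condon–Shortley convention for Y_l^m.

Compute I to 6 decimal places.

m-sum 0 ✓  L=18 even ✓  0≤6≤12 ✓
Π(2lᵢ+1) = 13×13×13 = 2197
triangle coeff Δ(6,6,6) = 1/325909584
Σ_t [0,6]: t=0:+1/373248000 t=1:−1/1728000 t=2:+1/110592 t=3:−1/46656 t=4:+1/110592 t=5:−1/1728000 t=6:+1/373248000 = -7/1555200
(3j)²=400/46189 [(6 6 6; 0 0 0)], sign=-1
Σ_t [0,3]: t=0:+1/18662400 t=1:−1/691200 t=2:+1/276480 t=3:−1/933120 = 43/37324800
(3j)²=1849/184756 [(6 6 6; 3 0 -3)], sign=-1
⇒ 4πI² = 2403700/12623809
I = (+1)√(2403700/12623809/(4π)) = 0.12309488

0.123095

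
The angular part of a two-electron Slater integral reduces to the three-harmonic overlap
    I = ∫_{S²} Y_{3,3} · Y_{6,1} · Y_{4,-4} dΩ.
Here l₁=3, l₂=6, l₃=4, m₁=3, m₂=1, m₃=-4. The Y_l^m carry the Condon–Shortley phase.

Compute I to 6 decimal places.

0.000000

Σlᵢ=13 odd — θ-integrand is odd under cosθ→−cosθ; I=0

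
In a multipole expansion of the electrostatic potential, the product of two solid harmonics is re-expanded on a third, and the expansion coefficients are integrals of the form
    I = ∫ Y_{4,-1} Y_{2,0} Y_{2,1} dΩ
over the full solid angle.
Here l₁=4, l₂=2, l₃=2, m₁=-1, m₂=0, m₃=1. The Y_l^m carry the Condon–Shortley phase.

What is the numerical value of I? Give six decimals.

Rules hold: Σm=0, L=8 even, 2≤2≤6.
N = 9·5·5 = 225
Δ = 4!·4!·0!/9! = 1/630
Racah Σ t=2..2: t=2:+1/16 = 1/16
⇒ 3j(4 2 2; 0 0 0)² = 2/35, sgn +1
Racah Σ t=2..2: t=2:+1/24 = 1/24
⇒ 3j(4 2 2; -1 0 1)² = 1/21, sgn -1
4πI² = N·(3j₀)²·(3jₘ)² = 30/49
I = -1·√(0.612245/4π) = -0.22072812

-0.220728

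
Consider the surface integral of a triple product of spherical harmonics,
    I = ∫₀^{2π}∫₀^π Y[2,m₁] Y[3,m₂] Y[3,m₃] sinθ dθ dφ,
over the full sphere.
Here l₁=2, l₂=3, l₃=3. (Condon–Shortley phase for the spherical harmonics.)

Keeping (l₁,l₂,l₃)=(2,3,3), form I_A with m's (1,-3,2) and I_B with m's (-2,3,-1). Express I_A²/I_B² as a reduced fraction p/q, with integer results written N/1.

Same 2,3,3: normalisation and zero-m 3j drop out of the ratio.
A: Δ: 2! 2! 4! / 9! → 1/3780; sum: t=0:+1/48 = 1/48; 3j²(2 3 3; 1 -3 2) = Δ·Π!·Σ² = 5/84  (sign -1)
B: Δ: 2! 2! 4! / 9! → 1/3780; sum: t=2:+1/96 = 1/96; 3j²(2 3 3; -2 3 -1) = Δ·Π!·Σ² = 1/42  (sign +1)
I_A²/I_B² = (5/84)/(1/42) = 5/2

5/2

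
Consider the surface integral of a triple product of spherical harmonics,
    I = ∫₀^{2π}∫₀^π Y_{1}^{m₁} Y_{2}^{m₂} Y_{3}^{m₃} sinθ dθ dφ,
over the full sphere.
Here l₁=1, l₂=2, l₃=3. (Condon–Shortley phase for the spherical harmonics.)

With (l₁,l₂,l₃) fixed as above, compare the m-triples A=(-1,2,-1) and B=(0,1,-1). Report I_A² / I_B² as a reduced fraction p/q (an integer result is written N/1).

1/8

l's match ⇒ only the (l;m) 3-j factors differ between A and B.
A: triangle coeff Δ(1,2,3) = 1/105; Σ_t [0,0]: t=0:+1/48 = 1/48; (3j)²=1/105 [(1 2 3; -1 2 -1)], sign=+1
B: triangle coeff Δ(1,2,3) = 1/105; Σ_t [0,0]: t=0:+1/6 = 1/6; (3j)²=8/105 [(1 2 3; 0 1 -1)], sign=+1
I_A²/I_B² = (1/105)/(8/105) = 1/8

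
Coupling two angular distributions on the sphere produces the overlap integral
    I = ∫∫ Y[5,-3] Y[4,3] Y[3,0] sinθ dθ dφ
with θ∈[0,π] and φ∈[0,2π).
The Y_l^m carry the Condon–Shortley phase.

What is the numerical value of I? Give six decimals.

Rules hold: Σm=0, L=12 even, 1≤3≤9.
N = 11·9·7 = 693
Δ = 6!·4!·2!/13! = 1/180180
Racah Σ t=2..4: t=2:+1/576 t=3:−1/144 t=4:+1/576 = -1/288
⇒ 3j(5 4 3; 0 0 0)² = 20/1001, sgn +1
Racah Σ t=5..6: t=5:−1/1440 t=6:+1/2880 = -1/2880
⇒ 3j(5 4 3; -3 3 0)² = 7/715, sgn +1
4πI² = N·(3j₀)²·(3jₘ)² = 252/1859
I = +1·√(0.135557/4π) = 0.10386175

0.103862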